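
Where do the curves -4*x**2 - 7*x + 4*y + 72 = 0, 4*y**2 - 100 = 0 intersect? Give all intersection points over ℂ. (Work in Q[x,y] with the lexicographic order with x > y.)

Compute a lex Gröbner basis by Buchberger's algorithm.
f_1 = -4*x**2 - 7*x + 4*y + 72, LT = x**2.
f_2 = 4*y**2 - 100, LT = y**2.

The S-polynomials (S(f_1,f_2)) all reduce to 0 modulo the current basis, so we have a Gröbner basis.
Inter-reduce: drop elements whose leading term is divisible by another's, tail-reduce, and make monic.
Reduced Gröbner basis: {x**2 + 7/4*x - y - 18, y**2 - 25}.

A lex Gröbner basis eliminates variables successively. Here y**2 - 25 depends only on y, with roots {-5, 5}; lifting each root through the earlier basis elements recovers the full solutions.
  y = -5: the earlier basis element becomes x**2 + 7/4*x - 13 = 0, giving x = -7/8 + sqrt(881)/8, -sqrt(881)/8 - 7/8 — points (-7/8 + sqrt(881)/8, -5), (-sqrt(881)/8 - 7/8, -5).
  y = 5: the earlier basis element becomes x**2 + 7/4*x - 23 = 0, giving x = -23/4, 4 — points (-23/4, 5), (4, 5).

{(-7/8 + sqrt(881)/8, -5), (-sqrt(881)/8 - 7/8, -5), (-23/4, 5), (4, 5)}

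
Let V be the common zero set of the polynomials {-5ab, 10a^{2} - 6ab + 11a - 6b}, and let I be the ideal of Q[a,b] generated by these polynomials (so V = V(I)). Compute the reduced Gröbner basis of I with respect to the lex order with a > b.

G = {a^{2} + \tfrac{11}{10}a - \tfrac{3}{5}b, ab, b^{2}}

f_1 = -5ab, LT = ab.
f_2 = 10a^{2} - 6ab + 11a - 6b, LT = a^{2}.

S(f_1,f_2): lcm = a^{2}b. S = \tfrac{3}{5}ab^{2} - \tfrac{11}{10}ab + \tfrac{3}{5}b^{2}.
  leading term ab^{2}: subtract (-\tfrac{3}{25}b)·f_1 from \tfrac{3}{5}ab^{2} - \tfrac{11}{10}ab + \tfrac{3}{5}b^{2} → -\tfrac{11}{10}ab + \tfrac{3}{5}b^{2}
  leading term ab: subtract (\tfrac{11}{50})·f_1 from -\tfrac{11}{10}ab + \tfrac{3}{5}b^{2} → \tfrac{3}{5}b^{2}
  leading term b^{2}: no divisor's leading term divides it; move \tfrac{3}{5}b^{2} to the remainder.
  remainder \tfrac{3}{5}b^{2} ≠ 0; add g_3 = \tfrac{3}{5}b^{2} to the basis.

S(f_1,g_3): lcm = ab^{2}. S = 0.
  remainder 0.

S(f_2,g_3): leading monomials are coprime, so the S-polynomial reduces to 0 (Buchberger's first criterion).
Every S-polynomial of the final basis reduces to 0, so we have a Gröbner basis.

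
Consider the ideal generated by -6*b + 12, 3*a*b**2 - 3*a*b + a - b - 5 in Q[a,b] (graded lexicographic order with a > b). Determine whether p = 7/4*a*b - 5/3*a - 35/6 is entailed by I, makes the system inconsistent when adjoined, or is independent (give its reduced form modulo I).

First compute the reduced Gröbner basis of I by Buchberger's algorithm.
f_1 = -6*b + 12, LT = b.
f_2 = 3*a*b**2 - 3*a*b + a - b - 5, LT = a*b**2.

S(f_1,f_2): lcm = a*b**2. S = -a*b - 1/3*a + 1/3*b + 5/3.
  leading term a*b: subtract (1/6*a)·f_1 from -a*b - 1/3*a + 1/3*b + 5/3 → -7/3*a + 1/3*b + 5/3
  leading term a: no divisor's leading term divides it; move -7/3*a to the remainder.
  leading term b: subtract (-1/18)·f_1 from 1/3*b + 5/3 → 7/3
  leading term 1: no divisor's leading term divides it; move 7/3 to the remainder.
  remainder -7/3*a + 7/3 ≠ 0; add h_3 = -7/3*a + 7/3 to the basis.

The other S-polynomials (S(f_1,h_3), S(f_2,h_3)) all reduce to 0 modulo the current basis, so we have a Gröbner basis.
Inter-reduce: drop elements whose leading term is divisible by another's, tail-reduce, and make monic.
Reduced Gröbner basis: {a - 1, b - 2}.
Label its elements g_1 = a - 1, g_2 = b - 2.

Reduce p = 7/4*a*b - 5/3*a - 35/6 modulo G:
  leading term a*b: subtract (7/4*b)·g_1 from 7/4*a*b - 5/3*a - 35/6 → -5/3*a + 7/4*b - 35/6
  leading term a: subtract (-5/3)·g_1 from -5/3*a + 7/4*b - 35/6 → 7/4*b - 15/2
  leading term b: subtract (7/4)·g_2 from 7/4*b - 15/2 → -4
  leading term 1: no divisor's leading term divides it; move -4 to the remainder.
  normal form = -4.
The normal form is nonzero, so p ∉ I. Since p minus its normal form lies in I, I + (p) = I + (r) where r = -4; decide whether this ideal is the whole ring.
Here r = -4 is a nonzero constant, hence a unit: 1 ∈ I + (p), the Gröbner basis of I + (p) is {1}, and the enlarged system has no common solution — adjoining p is inconsistent.

Adjoining 7/4*a*b - 5/3*a - 35/6 makes the ideal the whole ring: the system is inconsistent.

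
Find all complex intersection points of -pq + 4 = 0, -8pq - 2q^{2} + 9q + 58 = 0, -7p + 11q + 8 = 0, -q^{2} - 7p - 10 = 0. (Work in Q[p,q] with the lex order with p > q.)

{(-2, -2)}

Compute a lex Gröbner basis by Buchberger's algorithm.
f_1 = -pq + 4, LT = pq.
f_2 = -8pq - 2q^{2} + 9q + 58, LT = pq.
f_3 = -7p + 11q + 8, LT = p.
f_4 = -7p - q^{2} - 10, LT = p.

S(f_1,f_2): lcm = pq. S = -\tfrac{1}{4}q^{2} + \tfrac{9}{8}q + \tfrac{13}{4}.
  reduce S modulo (f_1, f_2, f_3, f_4):
  remainder -\tfrac{1}{4}q^{2} + \tfrac{9}{8}q + \tfrac{13}{4} ≠ 0; add h_5 = -\tfrac{1}{4}q^{2} + \tfrac{9}{8}q + \tfrac{13}{4} to the basis.

S(f_1,f_3): lcm = pq. S = \tfrac{11}{7}q^{2} + \tfrac{8}{7}q - 4.
  reduce S modulo (f_1, f_2, f_3, f_4, h_5):
  remainder \tfrac{115}{14}q + \tfrac{115}{7} ≠ 0; add h_6 = \tfrac{115}{14}q + \tfrac{115}{7} to the basis.

The other S-polynomials (S(f_1,f_4), S(f_2,f_3), S(f_2,f_4), S(f_3,f_4), S(f_1,h_5), S(f_2,h_5), S(f_3,h_5), S(f_4,h_5), S(f_1,h_6), S(f_2,h_6), S(f_3,h_6), S(f_4,h_6), S(h_5,h_6)) all reduce to 0 modulo the current basis, so we have a Gröbner basis.
Inter-reduce: drop elements whose leading term is divisible by another's, tail-reduce, and make monic.
Reduced Gröbner basis: {p + 2, q + 2}.

Elimination: the polynomial q + 2 lies in the elimination ideal for q, so q ∈ {-2}. For each such q, the remaining basis elements (now univariate) give the rest of the solution.
  q = -2: the earlier basis element becomes p + 2 = 0, giving p = -2 — point (-2, -2).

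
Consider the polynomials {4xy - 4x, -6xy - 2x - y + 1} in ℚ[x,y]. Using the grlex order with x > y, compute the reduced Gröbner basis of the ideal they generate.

G = {y² - 2y + 1, x + ⅛y - ⅛}

This is the nonlinear analogue of row-reducing a linear system.

f_1 = 4xy - 4x, LT = xy.
f_2 = -6xy - 2x - y + 1, LT = xy.

S(f_1,f_2): lcm = xy. S = -4/3x - ⅙y + ⅙.
  leading term x: no divisor's leading term divides it; move -4/3x to the remainder.
  leading term y: no divisor's leading term divides it; move -⅙y to the remainder.
  leading term 1: no divisor's leading term divides it; move ⅙ to the remainder.
  remainder -4/3x - ⅙y + ⅙ ≠ 0; add g_3 = -4/3x - ⅙y + ⅙ to the basis.

S(f_1,g_3): lcm = xy. S = -⅛y² - x + ⅛y.
  leading term y²: no divisor's leading term divides it; move -⅛y² to the remainder.
  leading term x: subtract (¾)·g_3 from -x + ⅛y → ¼y - ⅛
  leading term y: no divisor's leading term divides it; move ¼y to the remainder.
  leading term 1: no divisor's leading term divides it; move -⅛ to the remainder.
  remainder -⅛y² + ¼y - ⅛ ≠ 0; add g_4 = -⅛y² + ¼y - ⅛ to the basis.

The other S-polynomials (S(f_2,g_3), S(f_1,g_4), S(f_2,g_4), S(g_3,g_4)) all reduce to 0 modulo the current basis, so we have a Gröbner basis.
Inter-reduce: drop elements whose leading term is divisible by another's, tail-reduce, and make monic.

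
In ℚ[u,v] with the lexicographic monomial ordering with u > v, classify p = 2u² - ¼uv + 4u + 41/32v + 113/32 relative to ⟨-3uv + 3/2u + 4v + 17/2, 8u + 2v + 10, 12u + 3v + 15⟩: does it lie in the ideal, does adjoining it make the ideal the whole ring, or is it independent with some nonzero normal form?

First compute the reduced Gröbner basis of I by Buchberger's algorithm.
f_1 = -3uv + 3/2u + 4v + 17/2, LT = uv.
f_2 = 8u + 2v + 10, LT = u.
f_3 = 12u + 3v + 15, LT = u.

S(f_1,f_2): lcm = uv. S = -½u - ¼v² - 31/12v - 17/6.
  leading term u: subtract (-1/16)·f_2 from -½u - ¼v² - 31/12v - 17/6 → -¼v² - 59/24v - 53/24
  leading term v²: no divisor's leading term divides it; move -¼v² to the remainder.
  leading term v: no divisor's leading term divides it; move -59/24v to the remainder.
  leading term 1: no divisor's leading term divides it; move -53/24 to the remainder.
  remainder -¼v² - 59/24v - 53/24 ≠ 0; add h_4 = -¼v² - 59/24v - 53/24 to the basis.

The other S-polynomials (S(f_1,f_3), S(f_2,f_3), S(f_1,h_4), S(f_2,h_4), S(f_3,h_4)) all reduce to 0 modulo the current basis, so we have a Gröbner basis.
Inter-reduce: drop elements whose leading term is divisible by another's, tail-reduce, and make monic.
Reduced Gröbner basis: {u + ¼v + 5/4, v² + 59/6v + 53/6}.
Label its elements g_1 = u + ¼v + 5/4, g_2 = v² + 59/6v + 53/6.

Reduce p = 2u² - ¼uv + 4u + 41/32v + 113/32 modulo G:
  leading term u²: subtract (2u)·g_1 from 2u² - ¼uv + 4u + 41/32v + 113/32 → -¾uv + 3/2u + 41/32v + 113/32
  leading term uv: subtract (-¾v)·g_1 from -¾uv + 3/2u + 41/32v + 113/32 → 3/2u + 3/16v² + 71/32v + 113/32
  leading term u: subtract (3/2)·g_1 from 3/2u + 3/16v² + 71/32v + 113/32 → 3/16v² + 59/32v + 53/32
  leading term v²: subtract (3/16)·g_2 from 3/16v² + 59/32v + 53/32 → 0
  normal form = 0.
Since the normal form is 0, p ∈ I.

Ideal membership is decidable via reduction modulo a Gröbner basis.

2u² - ¼uv + 4u + 41/32v + 113/32 lies in I (it reduces to 0).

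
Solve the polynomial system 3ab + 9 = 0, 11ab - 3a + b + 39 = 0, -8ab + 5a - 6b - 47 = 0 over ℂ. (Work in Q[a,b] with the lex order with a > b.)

Compute a lex Gröbner basis by Buchberger's algorithm.
f_1 = 3ab + 9, LT = ab.
f_2 = 11ab - 3a + b + 39, LT = ab.
f_3 = -8ab + 5a - 6b - 47, LT = ab.

S(f_1,f_2): lcm = ab. S = 3/11a - 1/11b - 6/11.
  reduce S modulo (f_1, f_2, f_3):
  remainder 3/11a - 1/11b - 6/11 ≠ 0; add h_4 = 3/11a - 1/11b - 6/11 to the basis.

S(f_1,f_3): lcm = ab. S = 5/8a - 3/4b - 23/8.
  reduce S modulo (f_1, f_2, f_3, h_4):
  remainder -13/24b - 13/8 ≠ 0; add h_5 = -13/24b - 13/8 to the basis.

The other S-polynomials (S(f_2,f_3), S(f_1,h_4), S(f_2,h_4), S(f_3,h_4), S(f_1,h_5), S(f_2,h_5), S(f_3,h_5), S(h_4,h_5)) all reduce to 0 modulo the current basis, so we have a Gröbner basis.
Inter-reduce: drop elements whose leading term is divisible by another's, tail-reduce, and make monic.
Reduced Gröbner basis: {a - 1, b + 3}.

Since the basis is lex-ordered, b + 3 is univariate in b. Its roots are {-3}. Back-substituting each root into the other basis elements fixes the other coordinates.
  b = -3: the earlier basis element becomes a - 1 = 0, giving a = 1 — point (1, -3).

{(1, -3)}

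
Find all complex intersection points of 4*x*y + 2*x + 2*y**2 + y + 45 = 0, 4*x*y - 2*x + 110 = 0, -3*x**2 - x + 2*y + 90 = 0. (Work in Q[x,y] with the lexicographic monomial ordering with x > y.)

{(5, -5)}

Compute a lex Gröbner basis by Buchberger's algorithm.
f_1 = 4*x*y + 2*x + 2*y**2 + y + 45, LT = x*y.
f_2 = 4*x*y - 2*x + 110, LT = x*y.
f_3 = -3*x**2 - x + 2*y + 90, LT = x**2.

S(f_1,f_2): lcm = x*y. S = x + 1/2*y**2 + 1/4*y - 65/4.
  reduce S modulo (f_1, f_2, f_3):
  remainder x + 1/2*y**2 + 1/4*y - 65/4 ≠ 0; add h_4 = x + 1/2*y**2 + 1/4*y - 65/4 to the basis.

S(f_1,f_3): lcm = x**2*y. S = 1/2*x**2 + 1/2*x*y**2 - 1/12*x*y + 45/4*x + 2/3*y**2 + 30*y.
  reduce S modulo (f_1, f_2, f_3, h_4):
  remainder -1/4*y**3 - 59/12*y**2 + 1055/48*y + 3225/16 ≠ 0; add h_5 = -1/4*y**3 - 59/12*y**2 + 1055/48*y + 3225/16 to the basis.

S(f_2,f_3): lcm = x**2*y. S = -1/2*x**2 - 1/3*x*y + 55/2*x + 2/3*y**2 + 30*y.
  reduce S modulo (f_1, f_2, f_3, h_4, h_5):
  remainder -157/12*y**2 + 547/24*y + 10585/24 ≠ 0; add h_6 = -157/12*y**2 + 547/24*y + 10585/24 to the basis.

S(f_1,h_4): lcm = x*y. S = 1/2*x - 1/2*y**3 + 1/4*y**2 + 33/2*y + 45/4.
  reduce S modulo (f_1, f_2, f_3, h_4, h_5, h_6):
  remainder -9847/942*y - 49235/942 ≠ 0; add h_7 = -9847/942*y - 49235/942 to the basis.

The other S-polynomials (S(f_2,h_4), S(f_3,h_4), S(f_1,h_5), S(f_2,h_5), S(f_3,h_5), S(h_4,h_5), S(f_1,h_6), S(f_2,h_6), S(f_3,h_6), S(h_4,h_6), S(h_5,h_6), S(f_1,h_7), S(f_2,h_7), S(f_3,h_7), S(h_4,h_7), S(h_5,h_7), S(h_6,h_7)) all reduce to 0 modulo the current basis, so we have a Gröbner basis.
Inter-reduce: drop elements whose leading term is divisible by another's, tail-reduce, and make monic.
Reduced Gröbner basis: {x - 5, y + 5}.

Elimination: the polynomial y + 5 lies in the elimination ideal for y, so y ∈ {-5}. For each such y, the remaining basis elements (now univariate) give the rest of the solution.
  y = -5: the earlier basis element becomes x - 5 = 0, giving x = 5 — point (5, -5).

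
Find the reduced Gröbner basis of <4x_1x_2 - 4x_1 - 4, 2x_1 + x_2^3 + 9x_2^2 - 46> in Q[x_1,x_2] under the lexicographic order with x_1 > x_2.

G = {x_1 + 1/2x_2^3 + 9/2x_2^2 - 23, x_2^4 + 8x_2^3 - 9x_2^2 - 46x_2 + 48}

f_1 = 4x_1x_2 - 4x_1 - 4, LT = x_1x_2.
f_2 = 2x_1 + x_2^3 + 9x_2^2 - 46, LT = x_1.

S(f_1,f_2): lcm = x_1x_2. S = -x_1 - 1/2x_2^4 - 9/2x_2^3 + 23x_2 - 1.
  leading term x_1: subtract (-1/2)·f_2 from -x_1 - 1/2x_2^4 - 9/2x_2^3 + 23x_2 - 1 → -1/2x_2^4 - 4x_2^3 + 9/2x_2^2 + 23x_2 - 24
  leading term x_2^4: no divisor's leading term divides it; move -1/2x_2^4 to the remainder.
  leading term x_2^3: no divisor's leading term divides it; move -4x_2^3 to the remainder.
  leading term x_2^2: no divisor's leading term divides it; move 9/2x_2^2 to the remainder.
  leading term x_2: no divisor's leading term divides it; move 23x_2 to the remainder.
  leading term 1: no divisor's leading term divides it; move -24 to the remainder.
  remainder -1/2x_2^4 - 4x_2^3 + 9/2x_2^2 + 23x_2 - 24 ≠ 0; add g_3 = -1/2x_2^4 - 4x_2^3 + 9/2x_2^2 + 23x_2 - 24 to the basis.

The other S-polynomials (S(f_1,g_3), S(f_2,g_3)) all reduce to 0 modulo the current basis, so we have a Gröbner basis.
Inter-reduce: drop elements whose leading term is divisible by another's, tail-reduce, and make monic.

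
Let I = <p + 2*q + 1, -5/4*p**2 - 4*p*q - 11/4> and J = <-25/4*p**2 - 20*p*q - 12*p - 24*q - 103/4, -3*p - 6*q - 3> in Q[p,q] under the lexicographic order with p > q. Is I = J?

Yes, the ideals are equal.

For a fixed monomial order, each ideal has a unique reduced Gröbner basis; comparing bases decides equality.
Buchberger on the first generating set:
f_1 = p + 2*q + 1, LT = p.
f_2 = -5/4*p**2 - 4*p*q - 11/4, LT = p**2.

S(f_1,f_2): lcm = p**2. S = -6/5*p*q + p - 11/5.
  leading term p*q: subtract (-6/5*q)·f_1 from -6/5*p*q + p - 11/5 → p + 12/5*q**2 + 6/5*q - 11/5
  leading term p: subtract (1)·f_1 from p + 12/5*q**2 + 6/5*q - 11/5 → 12/5*q**2 - 4/5*q - 16/5
  leading term q**2: no divisor's leading term divides it; move 12/5*q**2 to the remainder.
  leading term q: no divisor's leading term divides it; move -4/5*q to the remainder.
  leading term 1: no divisor's leading term divides it; move -16/5 to the remainder.
  remainder 12/5*q**2 - 4/5*q - 16/5 ≠ 0; add g_3 = 12/5*q**2 - 4/5*q - 16/5 to the basis.

The other S-polynomials (S(f_1,g_3), S(f_2,g_3)) all reduce to 0 modulo the current basis, so we have a Gröbner basis.
Inter-reduce: drop elements whose leading term is divisible by another's, tail-reduce, and make monic.
Reduced Gröbner basis: {p + 2*q + 1, q**2 - 1/3*q - 4/3}.

Buchberger on the second generating set:
h_1 = -25/4*p**2 - 20*p*q - 12*p - 24*q - 103/4, LT = p**2.
h_2 = -3*p - 6*q - 3, LT = p.

S(h_1,h_2): lcm = p**2. S = 6/5*p*q + 23/25*p + 96/25*q + 103/25.
  leading term p*q: subtract (-2/5*q)·h_2 from 6/5*p*q + 23/25*p + 96/25*q + 103/25 → 23/25*p - 12/5*q**2 + 66/25*q + 103/25
  leading term p: subtract (-23/75)·h_2 from 23/25*p - 12/5*q**2 + 66/25*q + 103/25 → -12/5*q**2 + 4/5*q + 16/5
  leading term q**2: no divisor's leading term divides it; move -12/5*q**2 to the remainder.
  leading term q: no divisor's leading term divides it; move 4/5*q to the remainder.
  leading term 1: no divisor's leading term divides it; move 16/5 to the remainder.
  remainder -12/5*q**2 + 4/5*q + 16/5 ≠ 0; add k_3 = -12/5*q**2 + 4/5*q + 16/5 to the basis.

The other S-polynomials (S(h_1,k_3), S(h_2,k_3)) all reduce to 0 modulo the current basis, so we have a Gröbner basis.
Inter-reduce: drop elements whose leading term is divisible by another's, tail-reduce, and make monic.
Reduced Gröbner basis: {p + 2*q + 1, q**2 - 1/3*q - 4/3}.

Same reduced basis, so the two generating sets span the same ideal.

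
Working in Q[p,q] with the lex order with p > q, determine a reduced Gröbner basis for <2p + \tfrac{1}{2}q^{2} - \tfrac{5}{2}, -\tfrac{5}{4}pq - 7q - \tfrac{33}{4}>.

G = {p + \tfrac{1}{4}q^{2} - \tfrac{5}{4}, q^{3} - \tfrac{137}{5}q - \tfrac{132}{5}}

f_1 = 2p + \tfrac{1}{2}q^{2} - \tfrac{5}{2}, LT = p.
f_2 = -\tfrac{5}{4}pq - 7q - \tfrac{33}{4}, LT = pq.

S(f_1,f_2): lcm = pq. S = \tfrac{1}{4}q^{3} - \tfrac{137}{20}q - \tfrac{33}{5}.
  leading term q^{3}: no divisor's leading term divides it; move \tfrac{1}{4}q^{3} to the remainder.
  leading term q: no divisor's leading term divides it; move -\tfrac{137}{20}q to the remainder.
  leading term 1: no divisor's leading term divides it; move -\tfrac{33}{5} to the remainder.
  remainder \tfrac{1}{4}q^{3} - \tfrac{137}{20}q - \tfrac{33}{5} ≠ 0; add g_3 = \tfrac{1}{4}q^{3} - \tfrac{137}{20}q - \tfrac{33}{5} to the basis.

S(f_1,g_3): leading monomials are coprime, so the S-polynomial reduces to 0 (Buchberger's first criterion).
S(f_2,g_3): lcm = pq^{3}. S = \tfrac{137}{5}pq + \tfrac{132}{5}p + \tfrac{28}{5}q^{3} + \tfrac{33}{5}q^{2}.
  leading term pq: subtract (\tfrac{137}{10}q)·f_1 from \tfrac{137}{5}pq + \tfrac{132}{5}p + \tfrac{28}{5}q^{3} + \tfrac{33}{5}q^{2} → \tfrac{132}{5}p - \tfrac{5}{4}q^{3} + \tfrac{33}{5}q^{2} + \tfrac{137}{4}q
  leading term p: subtract (\tfrac{66}{5})·f_1 from \tfrac{132}{5}p - \tfrac{5}{4}q^{3} + \tfrac{33}{5}q^{2} + \tfrac{137}{4}q → -\tfrac{5}{4}q^{3} + \tfrac{137}{4}q + 33
  leading term q^{3}: subtract (-5)·g_3 from -\tfrac{5}{4}q^{3} + \tfrac{137}{4}q + 33 → 0
  remainder 0.

Every S-polynomial of the final basis reduces to 0, so we have a Gröbner basis.
Inter-reduce: drop elements whose leading term is divisible by another's, tail-reduce, and make monic.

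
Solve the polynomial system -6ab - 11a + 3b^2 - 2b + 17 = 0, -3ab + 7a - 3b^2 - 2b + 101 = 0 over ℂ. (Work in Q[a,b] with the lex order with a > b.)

{(2, 5), (-769/150 + 49*sqrt(39)*I/150, -17/6 - sqrt(39)*I/6), (-769/150 - 49*sqrt(39)*I/150, -17/6 + sqrt(39)*I/6)}

Compute a lex Gröbner basis by Buchberger's algorithm.
f_1 = -6ab - 11a + 3b^2 - 2b + 17, LT = ab.
f_2 = -3ab + 7a - 3b^2 - 2b + 101, LT = ab.

S(f_1,f_2): lcm = ab. S = 25/6a - 3/2b^2 - 1/3b + 185/6.
  reduce S modulo (f_1, f_2):
  remainder 25/6a - 3/2b^2 - 1/3b + 185/6 ≠ 0; add h_3 = 25/6a - 3/2b^2 - 1/3b + 185/6 to the basis.

S(f_1,h_3): lcm = ab. S = 11/6a + 9/25b^3 - 21/50b^2 - 106/15b - 17/6.
  reduce S modulo (f_1, f_2, h_3):
  remainder 9/25b^3 + 6/25b^2 - 173/25b - 82/5 ≠ 0; add h_4 = 9/25b^3 + 6/25b^2 - 173/25b - 82/5 to the basis.

The other S-polynomials (S(f_2,h_3), S(f_1,h_4), S(f_2,h_4), S(h_3,h_4)) all reduce to 0 modulo the current basis, so we have a Gröbner basis.
Inter-reduce: drop elements whose leading term is divisible by another's, tail-reduce, and make monic.
Reduced Gröbner basis: {a - 9/25b^2 - 2/25b + 37/5, b^3 + 2/3b^2 - 173/9b - 410/9}.

A lex Gröbner basis eliminates variables successively. Here b^3 + 2/3b^2 - 173/9b - 410/9 depends only on b, with roots {5, -17/6 - sqrt(39)*I/6, -17/6 + sqrt(39)*I/6}; lifting each root through the earlier basis elements recovers the full solutions.
  b = 5: the earlier basis element becomes a - 2 = 0, giving a = 2 — point (2, 5).
  b = -17/6 - sqrt(39)*I/6: the earlier basis element becomes a + 769/150 - 49*sqrt(39)*I/150 = 0, giving a = -769/150 + 49*sqrt(39)*I/150 — point (-769/150 + 49*sqrt(39)*I/150, -17/6 - sqrt(39)*I/6).
  b = -17/6 + sqrt(39)*I/6: the earlier basis element becomes a + 769/150 + 49*sqrt(39)*I/150 = 0, giving a = -769/150 - 49*sqrt(39)*I/150 — point (-769/150 - 49*sqrt(39)*I/150, -17/6 + sqrt(39)*I/6).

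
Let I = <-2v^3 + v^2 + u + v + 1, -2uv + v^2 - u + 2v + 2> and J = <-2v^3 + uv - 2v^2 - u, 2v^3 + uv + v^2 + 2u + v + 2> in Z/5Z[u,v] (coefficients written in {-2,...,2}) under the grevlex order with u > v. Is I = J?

No, the ideals differ.

Since reduced Gröbner bases are canonical representatives of ideals under a given ordering, it suffices to compute and compare them.
Buchberger on the first generating set:
f_1 = -2v^3 + v^2 + u + v + 1, LT = v^3.
f_2 = -2uv + v^2 - u + 2v + 2, LT = uv.

S(f_1,f_2): lcm = uv^3. S = -2v^4 - uv^2 + v^3 + 2u^2 + 2uv + v^2 + 2u.
  reduce S modulo (f_1, f_2):
  remainder 2u^2 + 2v^2 + u - 2v ≠ 0; add g_3 = 2u^2 + 2v^2 + u - 2v to the basis.

The other S-polynomials (S(f_1,g_3), S(f_2,g_3)) all reduce to 0 modulo the current basis, so we have a Gröbner basis.
Inter-reduce: drop elements whose leading term is divisible by another's, tail-reduce, and make monic.
Reduced Gröbner basis: {v^3 + 2v^2 + 2u + 2v + 2, u^2 + v^2 - 2u - v, uv + 2v^2 - 2u - v - 1}.

Buchberger on the second generating set:
h_1 = -2v^3 + uv - 2v^2 - u, LT = v^3.
h_2 = 2v^3 + uv + v^2 + 2u + v + 2, LT = v^3.

S(h_1,h_2): lcm = v^3. S = -uv - 2v^2 + 2u + 2v - 1.
  reduce S modulo (h_1, h_2):
  remainder -uv - 2v^2 + 2u + 2v - 1 ≠ 0; add k_3 = -uv - 2v^2 + 2u + 2v - 1 to the basis.

S(h_1,k_3): lcm = uv^3. S = -2v^4 + 2u^2v - 2uv^2 + 2v^3 - 2u^2 - v^2.
  reduce S modulo (h_1, h_2, k_3):
  remainder 2u^2 + 2v^2 - u + 2v ≠ 0; add k_4 = 2u^2 + 2v^2 - u + 2v to the basis.

The other S-polynomials (S(h_2,k_3), S(h_1,k_4), S(h_2,k_4), S(k_3,k_4)) all reduce to 0 modulo the current basis, so we have a Gröbner basis.
Inter-reduce: drop elements whose leading term is divisible by another's, tail-reduce, and make monic.
Reduced Gröbner basis: {v^3 + 2v^2 + 2u - v - 2, u^2 + v^2 + 2u + v, uv + 2v^2 - 2u - 2v + 1}.

These differ, so the ideals are not equal.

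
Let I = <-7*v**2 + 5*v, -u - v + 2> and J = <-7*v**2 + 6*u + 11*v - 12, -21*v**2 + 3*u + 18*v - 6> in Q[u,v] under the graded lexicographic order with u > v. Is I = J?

Yes, the ideals are equal.

Equality of ideals is decidable: compute both reduced Gröbner bases (unique for the ordering) and check whether they agree.
Buchberger on the first generating set:
f_1 = -7*v**2 + 5*v, LT = v**2.
f_2 = -u - v + 2, LT = u.

S(f_1,f_2): leading monomials are coprime, so the S-polynomial reduces to 0 (Buchberger's first criterion).
Every S-polynomial of the final basis reduces to 0, so we have a Gröbner basis.
Inter-reduce: drop elements whose leading term is divisible by another's, tail-reduce, and make monic.
Reduced Gröbner basis: {v**2 - 5/7*v, u + v - 2}.

Buchberger on the second generating set:
h_1 = -7*v**2 + 6*u + 11*v - 12, LT = v**2.
h_2 = -21*v**2 + 3*u + 18*v - 6, LT = v**2.

S(h_1,h_2): lcm = v**2. S = -5/7*u - 5/7*v + 10/7.
  leading term u: no divisor's leading term divides it; move -5/7*u to the remainder.
  leading term v: no divisor's leading term divides it; move -5/7*v to the remainder.
  leading term 1: no divisor's leading term divides it; move 10/7 to the remainder.
  remainder -5/7*u - 5/7*v + 10/7 ≠ 0; add k_3 = -5/7*u - 5/7*v + 10/7 to the basis.

S(h_1,k_3): leading monomials are coprime, so the S-polynomial reduces to 0 (Buchberger's first criterion).
S(h_2,k_3): leading monomials are coprime, so the S-polynomial reduces to 0 (Buchberger's first criterion).
Every S-polynomial of the final basis reduces to 0, so we have a Gröbner basis.
Inter-reduce: drop elements whose leading term is divisible by another's, tail-reduce, and make monic.
Reduced Gröbner basis: {v**2 - 5/7*v, u + v - 2}.

Same reduced basis, so the two generating sets span the same ideal.
The same test decides containment: I ⊆ J iff every generator of I reduces to 0 modulo a Gröbner basis of J.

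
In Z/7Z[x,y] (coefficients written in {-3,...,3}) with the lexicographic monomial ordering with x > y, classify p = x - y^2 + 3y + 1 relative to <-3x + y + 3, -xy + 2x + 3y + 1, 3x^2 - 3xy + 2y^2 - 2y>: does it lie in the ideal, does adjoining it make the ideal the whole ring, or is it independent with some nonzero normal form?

x - y^2 + 3y + 1 lies in I (it reduces to 0).

First compute the reduced Gröbner basis of I by Buchberger's algorithm.
f_1 = -3x + y + 3, LT = x.
f_2 = -xy + 2x + 3y + 1, LT = xy.
f_3 = 3x^2 - 3xy + 2y^2 - 2y, LT = x^2.

S(f_1,f_2): lcm = xy. S = 2x + 2y^2 + 2y + 1.
  leading term x: subtract (-3)·f_1 from 2x + 2y^2 + 2y + 1 → 2y^2 - 2y + 3
  leading term y^2: no divisor's leading term divides it; move 2y^2 to the remainder.
  leading term y: no divisor's leading term divides it; move -2y to the remainder.
  leading term 1: no divisor's leading term divides it; move 3 to the remainder.
  remainder 2y^2 - 2y + 3 ≠ 0; add h_4 = 2y^2 - 2y + 3 to the basis.

S(f_1,f_3): lcm = x^2. S = 3xy - x - 3y^2 + 3y.
  leading term xy: subtract (-y)·f_1 from 3xy - x - 3y^2 + 3y → -x - 2y^2 - y
  leading term x: subtract (-2)·f_1 from -x - 2y^2 - y → -2y^2 + y - 1
  leading term y^2: subtract (-1)·h_4 from -2y^2 + y - 1 → -y + 2
  leading term y: no divisor's leading term divides it; move -y to the remainder.
  leading term 1: no divisor's leading term divides it; move 2 to the remainder.
  remainder -y + 2 ≠ 0; add h_5 = -y + 2 to the basis.

The other S-polynomials (S(f_2,f_3), S(f_1,h_4), S(f_2,h_4), S(f_3,h_4), S(f_1,h_5), S(f_2,h_5), S(f_3,h_5), S(h_4,h_5)) all reduce to 0 modulo the current basis, so we have a Gröbner basis.
Inter-reduce: drop elements whose leading term is divisible by another's, tail-reduce, and make monic.
Reduced Gröbner basis: {x + 3, y - 2}.
Label its elements g_1 = x + 3, g_2 = y - 2.

Reduce p = x - y^2 + 3y + 1 modulo G:
  leading term x: subtract (1)·g_1 from x - y^2 + 3y + 1 → -y^2 + 3y - 2
  leading term y^2: subtract (-y)·g_2 from -y^2 + 3y - 2 → y - 2
  leading term y: subtract (1)·g_2 from y - 2 → 0
  normal form = 0.
Since the normal form is 0, p ∈ I.

The remainder on division by a Gröbner basis is unique — it is the normal form.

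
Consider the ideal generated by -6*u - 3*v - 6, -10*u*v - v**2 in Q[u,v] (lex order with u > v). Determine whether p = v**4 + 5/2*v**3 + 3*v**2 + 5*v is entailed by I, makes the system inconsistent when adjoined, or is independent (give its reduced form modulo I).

First compute the reduced Gröbner basis of I by Buchberger's algorithm.
f_1 = -6*u - 3*v - 6, LT = u.
f_2 = -10*u*v - v**2, LT = u*v.

S(f_1,f_2): lcm = u*v. S = 2/5*v**2 + v.
  leading term v**2: no divisor's leading term divides it; move 2/5*v**2 to the remainder.
  leading term v: no divisor's leading term divides it; move v to the remainder.
  remainder 2/5*v**2 + v ≠ 0; add h_3 = 2/5*v**2 + v to the basis.

The other S-polynomials (S(f_1,h_3), S(f_2,h_3)) all reduce to 0 modulo the current basis, so we have a Gröbner basis.
Inter-reduce: drop elements whose leading term is divisible by another's, tail-reduce, and make monic.
Reduced Gröbner basis: {u + 1/2*v + 1, v**2 + 5/2*v}.
Label its elements g_1 = u + 1/2*v + 1, g_2 = v**2 + 5/2*v.

Reduce p = v**4 + 5/2*v**3 + 3*v**2 + 5*v modulo G:
  leading term v**4: subtract (v**2)·g_2 from v**4 + 5/2*v**3 + 3*v**2 + 5*v → 3*v**2 + 5*v
  leading term v**2: subtract (3)·g_2 from 3*v**2 + 5*v → -5/2*v
  leading term v: no divisor's leading term divides it; move -5/2*v to the remainder.
  normal form = -5/2*v.
The normal form is nonzero, so p ∉ I. Since p minus its normal form lies in I, I + (p) = I + (r) where r = -5/2*v; decide whether this ideal is the whole ring.
Run Buchberger on G together with r (pairs among the g_i already reduce to 0 since G is a Gröbner basis):
g_1 = u + 1/2*v + 1, LT = u.
g_2 = v**2 + 5/2*v, LT = v**2.
r = -5/2*v, LT = v.

The S-polynomials (S(g_1,g_2), S(g_1,r), S(g_2,r)) all reduce to 0 modulo the current basis, so we have a Gröbner basis.
Inter-reduce: drop elements whose leading term is divisible by another's, tail-reduce, and make monic.
Reduced Gröbner basis: {u + 1, v}.
The reduced Gröbner basis of I + (p) is {u + 1, v} ≠ {1}, a proper ideal, so the enlarged system stays consistent: p is independent of I, with normal form -5/2*v.

Ideal membership is decidable via reduction modulo a Gröbner basis.

v**4 + 5/2*v**3 + 3*v**2 + 5*v is independent of I; its normal form modulo I is -5/2*v.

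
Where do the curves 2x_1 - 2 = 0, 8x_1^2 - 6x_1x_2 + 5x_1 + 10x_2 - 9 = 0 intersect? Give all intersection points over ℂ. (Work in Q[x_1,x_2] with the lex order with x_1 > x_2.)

{(1, -1)}

Compute a lex Gröbner basis by Buchberger's algorithm.
f_1 = 2x_1 - 2, LT = x_1.
f_2 = 8x_1^2 - 6x_1x_2 + 5x_1 + 10x_2 - 9, LT = x_1^2.

S(f_1,f_2): lcm = x_1^2. S = 3/4x_1x_2 - 13/8x_1 - 5/4x_2 + 9/8.
  reduce S modulo (f_1, f_2):
  remainder -1/2x_2 - 1/2 ≠ 0; add h_3 = -1/2x_2 - 1/2 to the basis.

The other S-polynomials (S(f_1,h_3), S(f_2,h_3)) all reduce to 0 modulo the current basis, so we have a Gröbner basis.
Inter-reduce: drop elements whose leading term is divisible by another's, tail-reduce, and make monic.
Reduced Gröbner basis: {x_1 - 1, x_2 + 1}.

A lex Gröbner basis eliminates variables successively. Here x_2 + 1 depends only on x_2, with roots {-1}; lifting each root through the earlier basis elements recovers the full solutions.
  x_2 = -1: the earlier basis element becomes x_1 - 1 = 0, giving x_1 = 1 — point (1, -1).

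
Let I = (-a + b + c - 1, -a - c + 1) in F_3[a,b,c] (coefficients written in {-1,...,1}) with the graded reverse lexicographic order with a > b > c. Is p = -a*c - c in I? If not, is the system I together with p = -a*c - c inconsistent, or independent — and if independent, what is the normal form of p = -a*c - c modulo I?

First compute the reduced Gröbner basis of I by Buchberger's algorithm.
f_1 = -a + b + c - 1, LT = a.
f_2 = -a - c + 1, LT = a.

S(f_1,f_2): lcm = a. S = -b + c - 1.
  leading term b: no divisor's leading term divides it; move -b to the remainder.
  leading term c: no divisor's leading term divides it; move c to the remainder.
  leading term 1: no divisor's leading term divides it; move -1 to the remainder.
  remainder -b + c - 1 ≠ 0; add h_3 = -b + c - 1 to the basis.

The other S-polynomials (S(f_1,h_3), S(f_2,h_3)) all reduce to 0 modulo the current basis, so we have a Gröbner basis.
Inter-reduce: drop elements whose leading term is divisible by another's, tail-reduce, and make monic.
Reduced Gröbner basis: {a + c - 1, b - c + 1}.
Label its elements g_1 = a + c - 1, g_2 = b - c + 1.

Reduce p = -a*c - c modulo G:
  leading term a*c: subtract (-c)·g_1 from -a*c - c → c**2 + c
  leading term c**2: no divisor's leading term divides it; move c**2 to the remainder.
  leading term c: no divisor's leading term divides it; move c to the remainder.
  normal form = c**2 + c.
The normal form is nonzero, so p ∉ I. Since p minus its normal form lies in I, I + (p) = I + (r) where r = c**2 + c; decide whether this ideal is the whole ring.
Run Buchberger on G together with r (pairs among the g_i already reduce to 0 since G is a Gröbner basis):
g_1 = a + c - 1, LT = a.
g_2 = b - c + 1, LT = b.
r = c**2 + c, LT = c**2.

The S-polynomials (S(g_1,g_2), S(g_1,r), S(g_2,r)) all reduce to 0 modulo the current basis, so we have a Gröbner basis.
Inter-reduce: drop elements whose leading term is divisible by another's, tail-reduce, and make monic.
Reduced Gröbner basis: {c**2 + c, a + c - 1, b - c + 1}.
The reduced Gröbner basis of I + (p) is {c**2 + c, a + c - 1, b - c + 1} ≠ {1}, a proper ideal, so the enlarged system stays consistent: p is independent of I, with normal form c**2 + c.

-a*c - c is independent of I; its normal form modulo I is c**2 + c.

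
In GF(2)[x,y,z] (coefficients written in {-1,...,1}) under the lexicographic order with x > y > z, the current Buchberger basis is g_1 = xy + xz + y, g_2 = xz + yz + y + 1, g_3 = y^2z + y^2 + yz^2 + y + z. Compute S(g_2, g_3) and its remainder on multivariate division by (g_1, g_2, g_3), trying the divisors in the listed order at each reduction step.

lcm(LM(g_2), LM(g_3)) = xy^2z.
S = (lcm/LT(g_2))·g_2 − (lcm/LT(g_3))·g_3 = xy^2 + xyz^2 + xy + xz + y^3z + y^3 + y^2.
Reduce S modulo (g_1, g_2, g_3) in that order:
  leading term xy^2: subtract (y)·g_1 from xy^2 + xyz^2 + xy + xz + y^3z + y^3 + y^2 → xyz^2 + xyz + xy + xz + y^3z + y^3
  leading term xyz^2: subtract (z^2)·g_1 from xyz^2 + xyz + xy + xz + y^3z + y^3 → xyz + xy + xz^3 + xz + y^3z + y^3 + yz^2
  leading term xyz: subtract (z)·g_1 from xyz + xy + xz^3 + xz + y^3z + y^3 + yz^2 → xy + xz^3 + xz^2 + xz + y^3z + y^3 + yz^2 + yz
  leading term xy: subtract (1)·g_1 from xy + xz^3 + xz^2 + xz + y^3z + y^3 + yz^2 + yz → xz^3 + xz^2 + y^3z + y^3 + yz^2 + yz + y
  leading term xz^3: subtract (z^2)·g_2 from xz^3 + xz^2 + y^3z + y^3 + yz^2 + yz + y → xz^2 + y^3z + y^3 + yz^3 + yz + y + z^2
  leading term xz^2: subtract (z)·g_2 from xz^2 + y^3z + y^3 + yz^3 + yz + y + z^2 → y^3z + y^3 + yz^3 + yz^2 + y + z^2 + z
  leading term y^3z: subtract (y)·g_3 from y^3z + y^3 + yz^3 + yz^2 + y + z^2 + z → y^2z^2 + y^2 + yz^3 + yz^2 + yz + y + z^2 + z
  leading term y^2z^2: subtract (z)·g_3 from y^2z^2 + y^2 + yz^3 + yz^2 + yz + y + z^2 + z → y^2z + y^2 + yz^2 + y + z
  leading term y^2z: subtract (1)·g_3 from y^2z + y^2 + yz^2 + y + z → 0
The remainder is 0, so this S-polynomial contributes no new basis element.

S(g_2, g_3) = xy^2 + xyz^2 + xy + xz + y^3z + y^3 + y^2; remainder on division = 0.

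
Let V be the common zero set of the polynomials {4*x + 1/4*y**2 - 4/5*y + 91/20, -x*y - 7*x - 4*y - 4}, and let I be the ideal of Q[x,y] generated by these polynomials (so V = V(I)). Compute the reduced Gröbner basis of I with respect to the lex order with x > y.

f_1 = 4*x + 1/4*y**2 - 4/5*y + 91/20, LT = x.
f_2 = -x*y - 7*x - 4*y - 4, LT = x*y.

S(f_1,f_2): lcm = x*y. S = -7*x + 1/16*y**3 - 1/5*y**2 - 229/80*y - 4.
  leading term x: subtract (-7/4)·f_1 from -7*x + 1/16*y**3 - 1/5*y**2 - 229/80*y - 4 → 1/16*y**3 + 19/80*y**2 - 341/80*y + 317/80
  leading term y**3: no divisor's leading term divides it; move 1/16*y**3 to the remainder.
  leading term y**2: no divisor's leading term divides it; move 19/80*y**2 to the remainder.
  leading term y: no divisor's leading term divides it; move -341/80*y to the remainder.
  leading term 1: no divisor's leading term divides it; move 317/80 to the remainder.
  remainder 1/16*y**3 + 19/80*y**2 - 341/80*y + 317/80 ≠ 0; add g_3 = 1/16*y**3 + 19/80*y**2 - 341/80*y + 317/80 to the basis.

The other S-polynomials (S(f_1,g_3), S(f_2,g_3)) all reduce to 0 modulo the current basis, so we have a Gröbner basis.
Inter-reduce: drop elements whose leading term is divisible by another's, tail-reduce, and make monic.

G = {x + 1/16*y**2 - 1/5*y + 91/80, y**3 + 19/5*y**2 - 341/5*y + 317/5}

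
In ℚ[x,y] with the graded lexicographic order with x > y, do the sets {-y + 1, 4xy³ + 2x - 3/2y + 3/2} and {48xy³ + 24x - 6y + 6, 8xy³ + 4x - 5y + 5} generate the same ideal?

Equality of ideals is decidable: compute both reduced Gröbner bases (unique for the ordering) and check whether they agree.
Buchberger on the first generating set:
f_1 = -y + 1, LT = y.
f_2 = 4xy³ + 2x - 3/2y + 3/2, LT = xy³.

S(f_1,f_2): lcm = xy³. S = -xy² - ½x + ⅜y - ⅜.
  leading term xy²: subtract (xy)·f_1 from -xy² - ½x + ⅜y - ⅜ → -xy - ½x + ⅜y - ⅜
  leading term xy: subtract (x)·f_1 from -xy - ½x + ⅜y - ⅜ → -3/2x + ⅜y - ⅜
  leading term x: no divisor's leading term divides it; move -3/2x to the remainder.
  leading term y: subtract (-⅜)·f_1 from ⅜y - ⅜ → 0
  remainder -3/2x ≠ 0; add g_3 = -3/2x to the basis.

S(f_1,g_3): leading monomials are coprime, so the S-polynomial reduces to 0 (Buchberger's first criterion).
S(f_2,g_3): lcm = xy³. S = ½x - ⅜y + ⅜.
  leading term x: subtract (-⅓)·g_3 from ½x - ⅜y + ⅜ → -⅜y + ⅜
  leading term y: subtract (⅜)·f_1 from -⅜y + ⅜ → 0
  remainder 0.

Every S-polynomial of the final basis reduces to 0, so we have a Gröbner basis.
Inter-reduce: drop elements whose leading term is divisible by another's, tail-reduce, and make monic.
Reduced Gröbner basis: {x, y - 1}.

Buchberger on the second generating set:
h_1 = 48xy³ + 24x - 6y + 6, LT = xy³.
h_2 = 8xy³ + 4x - 5y + 5, LT = xy³.

S(h_1,h_2): lcm = xy³. S = ½y - ½.
  leading term y: no divisor's leading term divides it; move ½y to the remainder.
  leading term 1: no divisor's leading term divides it; move -½ to the remainder.
  remainder ½y - ½ ≠ 0; add k_3 = ½y - ½ to the basis.

S(h_1,k_3): lcm = xy³. S = xy² + ½x - ⅛y + ⅛.
  leading term xy²: subtract (2xy)·k_3 from xy² + ½x - ⅛y + ⅛ → xy + ½x - ⅛y + ⅛
  leading term xy: subtract (2x)·k_3 from xy + ½x - ⅛y + ⅛ → 3/2x - ⅛y + ⅛
  leading term x: no divisor's leading term divides it; move 3/2x to the remainder.
  leading term y: subtract (-¼)·k_3 from -⅛y + ⅛ → 0
  remainder 3/2x ≠ 0; add k_4 = 3/2x to the basis.

S(h_2,k_3): lcm = xy³. S = xy² + ½x - ⅝y + ⅝.
  leading term xy²: subtract (2xy)·k_3 from xy² + ½x - ⅝y + ⅝ → xy + ½x - ⅝y + ⅝
  leading term xy: subtract (2x)·k_3 from xy + ½x - ⅝y + ⅝ → 3/2x - ⅝y + ⅝
  leading term x: subtract (1)·k_4 from 3/2x - ⅝y + ⅝ → -⅝y + ⅝
  leading term y: subtract (-5/4)·k_3 from -⅝y + ⅝ → 0
  remainder 0.

S(h_1,k_4): lcm = xy³. S = ½x - ⅛y + ⅛.
  leading term x: subtract (⅓)·k_4 from ½x - ⅛y + ⅛ → -⅛y + ⅛
  leading term y: subtract (-¼)·k_3 from -⅛y + ⅛ → 0
  remainder 0.

S(h_2,k_4): lcm = xy³. S = ½x - ⅝y + ⅝.
  leading term x: subtract (⅓)·k_4 from ½x - ⅝y + ⅝ → -⅝y + ⅝
  leading term y: subtract (-5/4)·k_3 from -⅝y + ⅝ → 0
  remainder 0.

S(k_3,k_4): leading monomials are coprime, so the S-polynomial reduces to 0 (Buchberger's first criterion).
Every S-polynomial of the final basis reduces to 0, so we have a Gröbner basis.
Inter-reduce: drop elements whose leading term is divisible by another's, tail-reduce, and make monic.
Reduced Gröbner basis: {x, y - 1}.

These coincide, so the ideals are equal.

Yes, the ideals are equal.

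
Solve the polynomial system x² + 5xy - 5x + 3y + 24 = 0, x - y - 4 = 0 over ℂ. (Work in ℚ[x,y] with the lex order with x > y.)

{(2/3, -10/3), (3, -1)}

Compute a lex Gröbner basis by Buchberger's algorithm.
f_1 = x² + 5xy - 5x + 3y + 24, LT = x².
f_2 = x - y - 4, LT = x.

S(f_1,f_2): lcm = x². S = 6xy - x + 3y + 24.
  leading term xy: subtract (6y)·f_2 from 6xy - x + 3y + 24 → -x + 6y² + 27y + 24
  leading term x: subtract (-1)·f_2 from -x + 6y² + 27y + 24 → 6y² + 26y + 20
  leading term y²: no divisor's leading term divides it; move 6y² to the remainder.
  leading term y: no divisor's leading term divides it; move 26y to the remainder.
  leading term 1: no divisor's leading term divides it; move 20 to the remainder.
  remainder 6y² + 26y + 20 ≠ 0; add h_3 = 6y² + 26y + 20 to the basis.

S(f_1,h_3): leading monomials are coprime, so the S-polynomial reduces to 0 (Buchberger's first criterion).
S(f_2,h_3): leading monomials are coprime, so the S-polynomial reduces to 0 (Buchberger's first criterion).
Every S-polynomial of the final basis reduces to 0, so we have a Gröbner basis.
Inter-reduce: drop elements whose leading term is divisible by another's, tail-reduce, and make monic.
Reduced Gröbner basis: {x - y - 4, y² + 13/3y + 10/3}.

From the last basis element, y² + 13/3y + 10/3 = 0, so y takes values in {-10/3, -1}. Each choice, substituted upward through the basis, yields the corresponding point(s) of the solution set.
  y = -10/3: the earlier basis element becomes x - ⅔ = 0, giving x = 2/3 — point (2/3, -10/3).
  y = -1: the earlier basis element becomes x - 3 = 0, giving x = 3 — point (3, -1).
Check: every point annihilates each of the original generators.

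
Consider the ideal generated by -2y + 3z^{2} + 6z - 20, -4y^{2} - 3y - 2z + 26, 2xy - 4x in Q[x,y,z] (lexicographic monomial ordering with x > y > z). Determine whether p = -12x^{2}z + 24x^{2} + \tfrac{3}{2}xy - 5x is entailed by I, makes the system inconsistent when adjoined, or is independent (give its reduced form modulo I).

First compute the reduced Gröbner basis of I by Buchberger's algorithm.
f_1 = -2y + 3z^{2} + 6z - 20, LT = y.
f_2 = -4y^{2} - 3y - 2z + 26, LT = y^{2}.
f_3 = 2xy - 4x, LT = xy.

S(f_1,f_2): lcm = y^{2}. S = -\tfrac{3}{2}yz^{2} - 3yz + \tfrac{37}{4}y - \tfrac{1}{2}z + \tfrac{13}{2}.
  reduce S modulo (f_1, f_2, f_3):
  remainder -\tfrac{9}{4}z^{4} - 9z^{3} + \tfrac{159}{8}z^{2} + \tfrac{229}{4}z - 86 ≠ 0; add h_4 = -\tfrac{9}{4}z^{4} - 9z^{3} + \tfrac{159}{8}z^{2} + \tfrac{229}{4}z - 86 to the basis.

S(f_1,f_3): lcm = xy. S = -\tfrac{3}{2}xz^{2} - 3xz + 12x.
  reduce S modulo (f_1, f_2, f_3, h_4):
  remainder -\tfrac{3}{2}xz^{2} - 3xz + 12x ≠ 0; add h_5 = -\tfrac{3}{2}xz^{2} - 3xz + 12x to the basis.

S(f_2,f_3): lcm = xy^{2}. S = \tfrac{11}{4}xy + \tfrac{1}{2}xz - \tfrac{13}{2}x.
  reduce S modulo (f_1, f_2, f_3, h_4, h_5):
  remainder \tfrac{1}{2}xz - x ≠ 0; add h_6 = \tfrac{1}{2}xz - x to the basis.

The other S-polynomials (S(f_1,h_4), S(f_2,h_4), S(f_3,h_4), S(f_1,h_5), S(f_2,h_5), S(f_3,h_5), S(h_4,h_5), S(f_1,h_6), S(f_2,h_6), S(f_3,h_6), S(h_4,h_6), S(h_5,h_6)) all reduce to 0 modulo the current basis, so we have a Gröbner basis.
Inter-reduce: drop elements whose leading term is divisible by another's, tail-reduce, and make monic.
Reduced Gröbner basis: {xz - 2x, y - \tfrac{3}{2}z^{2} - 3z + 10, z^{4} + 4z^{3} - \tfrac{53}{6}z^{2} - \tfrac{229}{9}z + \tfrac{344}{9}}.
Label its elements g_1 = xz - 2x, g_2 = y - \tfrac{3}{2}z^{2} - 3z + 10, g_3 = z^{4} + 4z^{3} - \tfrac{53}{6}z^{2} - \tfrac{229}{9}z + \tfrac{344}{9}.

Reduce p = -12x^{2}z + 24x^{2} + \tfrac{3}{2}xy - 5x modulo G:
  leading term x^{2}z: subtract (-12x)·g_1 from -12x^{2}z + 24x^{2} + \tfrac{3}{2}xy - 5x → \tfrac{3}{2}xy - 5x
  leading term xy: subtract (\tfrac{3}{2}x)·g_2 from \tfrac{3}{2}xy - 5x → \tfrac{9}{4}xz^{2} + \tfrac{9}{2}xz - 20x
  leading term xz^{2}: subtract (\tfrac{9}{4}z)·g_1 from \tfrac{9}{4}xz^{2} + \tfrac{9}{2}xz - 20x → 9xz - 20x
  leading term xz: subtract (9)·g_1 from 9xz - 20x → -2x
  leading term x: no divisor's leading term divides it; move -2x to the remainder.
  normal form = -2x.
The normal form is nonzero, so p ∉ I. Since p minus its normal form lies in I, I + (p) = I + (r) where r = -2x; decide whether this ideal is the whole ring.
Run Buchberger on G together with r (pairs among the g_i already reduce to 0 since G is a Gröbner basis):
g_1 = xz - 2x, LT = xz.
g_2 = y - \tfrac{3}{2}z^{2} - 3z + 10, LT = y.
g_3 = z^{4} + 4z^{3} - \tfrac{53}{6}z^{2} - \tfrac{229}{9}z + \tfrac{344}{9}, LT = z^{4}.
r = -2x, LT = x.

The S-polynomials (S(g_1,g_2), S(g_1,g_3), S(g_1,r), S(g_2,g_3), S(g_2,r), S(g_3,r)) all reduce to 0 modulo the current basis, so we have a Gröbner basis.
Inter-reduce: drop elements whose leading term is divisible by another's, tail-reduce, and make monic.
Reduced Gröbner basis: {x, y - \tfrac{3}{2}z^{2} - 3z + 10, z^{4} + 4z^{3} - \tfrac{53}{6}z^{2} - \tfrac{229}{9}z + \tfrac{344}{9}}.
The reduced Gröbner basis of I + (p) is {x, y - \tfrac{3}{2}z^{2} - 3z + 10, z^{4} + 4z^{3} - \tfrac{53}{6}z^{2} - \tfrac{229}{9}z + \tfrac{344}{9}} ≠ {1}, a proper ideal, so the enlarged system stays consistent: p is independent of I, with normal form -2x.

Ideal membership is decidable via reduction modulo a Gröbner basis.

-12x^{2}z + 24x^{2} + \tfrac{3}{2}xy - 5x is independent of I; its normal form modulo I is -2x.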